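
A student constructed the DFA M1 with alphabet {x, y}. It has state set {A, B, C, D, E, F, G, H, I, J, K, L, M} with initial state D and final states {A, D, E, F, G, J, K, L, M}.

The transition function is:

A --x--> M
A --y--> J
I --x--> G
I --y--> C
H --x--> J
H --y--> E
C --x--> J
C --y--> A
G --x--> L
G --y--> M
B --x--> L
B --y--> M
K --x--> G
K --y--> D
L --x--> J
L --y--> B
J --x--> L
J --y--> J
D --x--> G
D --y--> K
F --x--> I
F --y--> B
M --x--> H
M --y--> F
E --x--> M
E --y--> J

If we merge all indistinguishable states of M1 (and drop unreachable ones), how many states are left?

All states are reachable from the start state.
Initial partition by acceptance: {A,D,E,F,G,J,K,L,M} | {B,C,H,I}.
On input x, block {A,D,E,F,G,J,K,L,M} splits into {A,D,E,G,J,K,L} and {F,M}.
Split {A,D,E,G,J,K,L} by δ(·,x) → {D,G,J,K,L} and {A,E}.
Refine {D,G,J,K,L} on symbol y: members go to different blocks, giving {D,J,K} and {G} and {L}.
Split {D,J,K} by δ(·,x) → {D,K} and {J}.
On input x, block {B,C,H,I} splits into {C,H} and {B} and {I}.
Refine {F,M} on symbol x: members go to different blocks, giving {F} and {M}.
Stable partition: {D,K} | {C,H} | {F} | {A,E} | {G} | {L} | {J} | {B} | {I} | {M} — 10 equivalence classes.

10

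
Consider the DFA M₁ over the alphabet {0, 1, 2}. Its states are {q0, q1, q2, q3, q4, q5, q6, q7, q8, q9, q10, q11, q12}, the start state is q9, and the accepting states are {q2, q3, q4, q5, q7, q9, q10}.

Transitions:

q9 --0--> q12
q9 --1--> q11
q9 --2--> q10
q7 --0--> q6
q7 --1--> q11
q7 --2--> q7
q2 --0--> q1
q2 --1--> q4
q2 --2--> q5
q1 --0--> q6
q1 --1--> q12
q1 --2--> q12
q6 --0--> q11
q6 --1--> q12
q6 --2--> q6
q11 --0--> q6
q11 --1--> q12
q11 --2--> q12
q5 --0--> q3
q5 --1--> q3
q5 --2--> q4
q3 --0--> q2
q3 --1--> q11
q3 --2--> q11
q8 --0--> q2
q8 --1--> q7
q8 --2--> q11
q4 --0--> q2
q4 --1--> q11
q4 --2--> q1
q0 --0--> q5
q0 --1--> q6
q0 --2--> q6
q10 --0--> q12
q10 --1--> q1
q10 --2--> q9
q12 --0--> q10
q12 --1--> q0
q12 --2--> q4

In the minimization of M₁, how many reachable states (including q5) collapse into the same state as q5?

Reachable states from the start: {q0,q1,q2,q3,q4,q5,q6,q9,q10,q11,q12}. Unreachable: {q7,q8} — drop them.
P0 = {q2,q3,q4,q5,q9,q10} | {q0,q1,q6,q11,q12}.
On input 0, block {q2,q3,q4,q5,q9,q10} splits into {q2,q9,q10} and {q3,q4,q5}.
Refine {q2,q9,q10} on symbol 1: members go to different blocks, giving {q9,q10} and {q2}.
Refine {q0,q1,q6,q11,q12} on symbol 0: members go to different blocks, giving {q1,q6,q11} and {q0} and {q12}.
On input 2, block {q1,q6,q11} splits into {q1,q11} and {q6}.
Refine {q3,q4,q5} on symbol 0: members go to different blocks, giving {q3,q4} and {q5}.
Stable partition: {q9,q10} | {q1,q11} | {q3,q4} | {q2} | {q0} | {q12} | {q6} | {q5} — 8 equivalence classes.
The equivalence class containing q5 is {q5}, of size 1.

1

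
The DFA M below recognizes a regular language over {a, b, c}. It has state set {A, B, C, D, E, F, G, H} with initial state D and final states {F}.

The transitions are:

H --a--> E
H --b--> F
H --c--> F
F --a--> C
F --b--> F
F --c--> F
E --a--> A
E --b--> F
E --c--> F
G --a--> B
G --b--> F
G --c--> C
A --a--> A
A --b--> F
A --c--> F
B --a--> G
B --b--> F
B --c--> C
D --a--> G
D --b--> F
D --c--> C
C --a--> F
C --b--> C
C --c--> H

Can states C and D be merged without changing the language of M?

No

Start with accepting vs non-accepting: {F} | {A,B,C,D,E,G,H}.
On input a, block {A,B,C,D,E,G,H} splits into {A,B,D,E,G,H} and {C}.
On input c, block {A,B,D,E,G,H} splits into {A,E,H} and {B,D,G}.
Stable partition: {F} | {A,E,H} | {C} | {B,D,G} — 4 equivalence classes.
C and D end up in different blocks, so they are distinguishable. For instance, the string 'a' is accepted from only C.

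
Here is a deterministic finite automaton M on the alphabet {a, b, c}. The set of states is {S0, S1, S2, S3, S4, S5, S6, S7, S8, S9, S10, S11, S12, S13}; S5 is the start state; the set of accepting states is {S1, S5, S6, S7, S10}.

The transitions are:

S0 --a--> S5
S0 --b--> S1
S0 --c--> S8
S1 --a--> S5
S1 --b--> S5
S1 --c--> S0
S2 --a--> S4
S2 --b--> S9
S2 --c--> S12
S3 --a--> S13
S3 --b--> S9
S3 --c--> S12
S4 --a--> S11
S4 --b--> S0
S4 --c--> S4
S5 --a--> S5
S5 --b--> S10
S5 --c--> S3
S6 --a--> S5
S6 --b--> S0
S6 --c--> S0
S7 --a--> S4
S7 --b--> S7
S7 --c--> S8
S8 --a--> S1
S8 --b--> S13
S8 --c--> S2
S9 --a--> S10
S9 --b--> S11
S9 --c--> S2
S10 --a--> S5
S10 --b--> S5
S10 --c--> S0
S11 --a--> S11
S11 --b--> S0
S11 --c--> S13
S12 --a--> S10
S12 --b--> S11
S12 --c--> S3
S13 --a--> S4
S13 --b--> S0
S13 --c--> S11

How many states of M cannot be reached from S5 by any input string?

2

No path from S5 leads to S6, S7; the other 12 states are all reachable.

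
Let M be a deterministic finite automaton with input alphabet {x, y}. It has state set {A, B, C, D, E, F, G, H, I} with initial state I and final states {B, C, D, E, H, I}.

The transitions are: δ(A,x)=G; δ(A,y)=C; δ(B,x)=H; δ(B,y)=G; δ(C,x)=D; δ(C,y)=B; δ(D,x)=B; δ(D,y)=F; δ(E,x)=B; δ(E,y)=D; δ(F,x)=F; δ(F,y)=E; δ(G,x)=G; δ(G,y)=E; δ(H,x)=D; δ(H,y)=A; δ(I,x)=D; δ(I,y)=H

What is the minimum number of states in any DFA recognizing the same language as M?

3

Every state is reachable, so we keep all 9.
Initial partition by acceptance: {B,C,D,E,H,I} | {A,F,G}.
Refine {B,C,D,E,H,I} on symbol y: members go to different blocks, giving {B,D,H} and {C,E,I}.
The partition is now stable with 3 blocks: {B,D,H} | {A,F,G} | {C,E,I}.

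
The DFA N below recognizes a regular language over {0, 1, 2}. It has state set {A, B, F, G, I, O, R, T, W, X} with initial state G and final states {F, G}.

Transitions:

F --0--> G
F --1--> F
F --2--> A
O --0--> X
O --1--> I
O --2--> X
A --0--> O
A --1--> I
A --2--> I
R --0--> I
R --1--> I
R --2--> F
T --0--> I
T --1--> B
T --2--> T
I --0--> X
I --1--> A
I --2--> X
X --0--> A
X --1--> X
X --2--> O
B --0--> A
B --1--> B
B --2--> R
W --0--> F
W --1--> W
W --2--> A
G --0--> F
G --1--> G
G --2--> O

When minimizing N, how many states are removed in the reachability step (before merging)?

4

BFS from G reaches {A, F, G, I, O, X}; the 4 state(s) B, R, T, W are never visited.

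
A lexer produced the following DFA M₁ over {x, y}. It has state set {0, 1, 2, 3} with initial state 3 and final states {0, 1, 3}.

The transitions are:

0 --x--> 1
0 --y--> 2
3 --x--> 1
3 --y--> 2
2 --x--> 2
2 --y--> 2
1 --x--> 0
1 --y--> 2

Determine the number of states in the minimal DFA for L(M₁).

2

Every state is reachable, so we keep all 4.
Initial partition by acceptance: {0,1,3} | {2}.
The partition is now stable with 2 blocks: {0,1,3} | {2}.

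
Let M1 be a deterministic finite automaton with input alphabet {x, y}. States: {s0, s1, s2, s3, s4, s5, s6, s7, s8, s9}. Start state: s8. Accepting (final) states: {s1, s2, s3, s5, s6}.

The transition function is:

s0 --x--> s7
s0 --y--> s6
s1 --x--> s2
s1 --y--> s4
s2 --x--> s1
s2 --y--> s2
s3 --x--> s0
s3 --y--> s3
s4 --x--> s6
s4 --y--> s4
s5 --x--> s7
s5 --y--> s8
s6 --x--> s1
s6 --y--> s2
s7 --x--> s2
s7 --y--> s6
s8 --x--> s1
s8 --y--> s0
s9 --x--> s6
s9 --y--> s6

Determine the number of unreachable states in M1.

Starting at s8 and following transitions, the reachable set is {s0, s1, s2, s4, s6, s7, s8}. That leaves s3, s5, s9 unreachable — 3 in total.

3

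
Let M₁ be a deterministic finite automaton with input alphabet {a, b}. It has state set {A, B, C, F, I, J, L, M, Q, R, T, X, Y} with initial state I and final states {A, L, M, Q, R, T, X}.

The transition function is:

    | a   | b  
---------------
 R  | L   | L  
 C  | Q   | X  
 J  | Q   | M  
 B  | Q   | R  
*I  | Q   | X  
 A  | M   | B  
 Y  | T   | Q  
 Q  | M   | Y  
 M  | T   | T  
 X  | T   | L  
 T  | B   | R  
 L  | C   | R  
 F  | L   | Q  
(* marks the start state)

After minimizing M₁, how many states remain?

5

First remove the unreachable states {A,F,J}; 10 states remain.
Initial partition by acceptance: {L,M,Q,R,T,X} | {B,C,I,Y}.
Refine {L,M,Q,R,T,X} on symbol a: members go to different blocks, giving {M,Q,R,X} and {L,T}.
Refine {M,Q,R,X} on symbol a: members go to different blocks, giving {M,R,X} and {Q}.
Refine {B,C,I,Y} on symbol a: members go to different blocks, giving {B,C,I} and {Y}.
Stable partition: {M,R,X} | {B,C,I} | {L,T} | {Q} | {Y} — 5 equivalence classes.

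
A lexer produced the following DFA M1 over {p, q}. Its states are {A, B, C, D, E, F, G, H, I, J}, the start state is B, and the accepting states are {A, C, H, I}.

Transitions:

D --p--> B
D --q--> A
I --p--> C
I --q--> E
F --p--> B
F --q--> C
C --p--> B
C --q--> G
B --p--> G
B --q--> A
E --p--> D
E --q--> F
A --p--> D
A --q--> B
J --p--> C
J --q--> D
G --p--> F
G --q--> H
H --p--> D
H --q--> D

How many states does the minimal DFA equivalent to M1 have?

2

Reachable states from the start: {A,B,C,D,F,G,H}. Unreachable: {E,I,J} — drop them.
Initial partition by acceptance: {A,C,H} | {B,D,F,G}.
Stable partition: {A,C,H} | {B,D,F,G} — 2 equivalence classes.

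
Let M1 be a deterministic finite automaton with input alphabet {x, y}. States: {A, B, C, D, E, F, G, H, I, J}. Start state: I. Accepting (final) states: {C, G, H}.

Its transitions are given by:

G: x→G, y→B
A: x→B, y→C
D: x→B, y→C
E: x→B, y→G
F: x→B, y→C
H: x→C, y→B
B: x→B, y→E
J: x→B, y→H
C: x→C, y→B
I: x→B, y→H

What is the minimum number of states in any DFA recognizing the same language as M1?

Reachable states from the start: {B,C,E,G,H,I}. Unreachable: {A,D,F,J} — drop them.
Initial partition by acceptance: {C,G,H} | {B,E,I}.
Refine {B,E,I} on symbol y: members go to different blocks, giving {E,I} and {B}.
No further refinement is possible. Final partition (3 blocks): {C,G,H} | {E,I} | {B}.

3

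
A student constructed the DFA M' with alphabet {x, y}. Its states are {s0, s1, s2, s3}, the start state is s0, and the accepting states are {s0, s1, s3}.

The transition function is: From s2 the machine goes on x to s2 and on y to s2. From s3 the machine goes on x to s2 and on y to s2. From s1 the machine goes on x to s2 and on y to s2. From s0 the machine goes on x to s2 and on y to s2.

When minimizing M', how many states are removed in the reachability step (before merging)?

2

No path from s0 leads to s1, s3; the other 2 states are all reachable.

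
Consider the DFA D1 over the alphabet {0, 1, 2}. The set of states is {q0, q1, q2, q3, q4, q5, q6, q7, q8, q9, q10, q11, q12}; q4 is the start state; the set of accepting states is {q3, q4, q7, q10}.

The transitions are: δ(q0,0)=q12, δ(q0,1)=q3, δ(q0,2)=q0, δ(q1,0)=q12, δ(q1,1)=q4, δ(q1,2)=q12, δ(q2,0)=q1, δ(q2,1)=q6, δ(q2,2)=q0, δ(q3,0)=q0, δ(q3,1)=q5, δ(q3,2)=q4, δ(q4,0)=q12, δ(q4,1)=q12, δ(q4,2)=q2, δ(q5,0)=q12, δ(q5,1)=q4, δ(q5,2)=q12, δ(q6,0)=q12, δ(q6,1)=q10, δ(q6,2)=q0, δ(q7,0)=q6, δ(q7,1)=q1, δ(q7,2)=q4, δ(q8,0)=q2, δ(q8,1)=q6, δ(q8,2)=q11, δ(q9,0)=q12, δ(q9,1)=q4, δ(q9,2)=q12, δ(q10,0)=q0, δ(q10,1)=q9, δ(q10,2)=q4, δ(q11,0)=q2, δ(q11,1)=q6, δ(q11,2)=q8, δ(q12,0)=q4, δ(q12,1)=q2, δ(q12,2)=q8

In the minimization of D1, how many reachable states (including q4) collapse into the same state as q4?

1

States {q7} cannot be reached from the start state, so discard them.
Start with accepting vs non-accepting: {q3,q4,q10} | {q0,q1,q2,q5,q6,q8,q9,q11,q12}.
On input 2, block {q3,q4,q10} splits into {q3,q10} and {q4}.
Split {q0,q1,q2,q5,q6,q8,q9,q11,q12} by δ(·,0) → {q0,q1,q2,q5,q6,q8,q9,q11} and {q12}.
Split {q0,q1,q2,q5,q6,q8,q9,q11} by δ(·,0) → {q0,q1,q5,q6,q9} and {q2,q8,q11}.
Refine {q0,q1,q5,q6,q9} on symbol 1: members go to different blocks, giving {q1,q5,q9} and {q0,q6}.
Split {q2,q8,q11} by δ(·,0) → {q8,q11} and {q2}.
Stable partition: {q3,q10} | {q1,q5,q9} | {q4} | {q12} | {q8,q11} | {q0,q6} | {q2} — 7 equivalence classes.
The equivalence class containing q4 is {q4}, of size 1.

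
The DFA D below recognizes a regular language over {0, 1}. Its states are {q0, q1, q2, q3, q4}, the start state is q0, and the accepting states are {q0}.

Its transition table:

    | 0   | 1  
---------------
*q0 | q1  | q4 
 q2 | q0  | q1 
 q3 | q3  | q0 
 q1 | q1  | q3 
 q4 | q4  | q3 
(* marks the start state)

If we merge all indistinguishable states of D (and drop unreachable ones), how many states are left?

First remove the unreachable states {q2}; 4 states remain.
P0 = {q0} | {q1,q3,q4}.
Refine {q1,q3,q4} on symbol 1: members go to different blocks, giving {q1,q4} and {q3}.
Stable partition: {q0} | {q1,q4} | {q3} — 3 equivalence classes.

3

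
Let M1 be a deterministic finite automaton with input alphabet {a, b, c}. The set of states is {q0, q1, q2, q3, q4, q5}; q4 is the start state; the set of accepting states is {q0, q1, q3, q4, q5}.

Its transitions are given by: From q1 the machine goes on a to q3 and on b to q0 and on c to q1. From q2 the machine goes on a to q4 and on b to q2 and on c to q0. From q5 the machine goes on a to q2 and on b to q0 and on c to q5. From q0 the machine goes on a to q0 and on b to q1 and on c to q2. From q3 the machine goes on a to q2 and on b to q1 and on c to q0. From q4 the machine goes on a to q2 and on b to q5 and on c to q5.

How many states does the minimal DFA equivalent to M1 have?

6

Every state is reachable, so we keep all 6.
P0 = {q0,q1,q3,q4,q5} | {q2}.
Refine {q0,q1,q3,q4,q5} on symbol a: members go to different blocks, giving {q3,q4,q5} and {q0,q1}.
Split {q3,q4,q5} by δ(·,b) → {q3,q5} and {q4}.
Refine {q3,q5} on symbol c: members go to different blocks, giving {q3} and {q5}.
Split {q0,q1} by δ(·,a) → {q0} and {q1}.
The partition is now stable with 6 blocks: {q3} | {q2} | {q0} | {q4} | {q5} | {q1}.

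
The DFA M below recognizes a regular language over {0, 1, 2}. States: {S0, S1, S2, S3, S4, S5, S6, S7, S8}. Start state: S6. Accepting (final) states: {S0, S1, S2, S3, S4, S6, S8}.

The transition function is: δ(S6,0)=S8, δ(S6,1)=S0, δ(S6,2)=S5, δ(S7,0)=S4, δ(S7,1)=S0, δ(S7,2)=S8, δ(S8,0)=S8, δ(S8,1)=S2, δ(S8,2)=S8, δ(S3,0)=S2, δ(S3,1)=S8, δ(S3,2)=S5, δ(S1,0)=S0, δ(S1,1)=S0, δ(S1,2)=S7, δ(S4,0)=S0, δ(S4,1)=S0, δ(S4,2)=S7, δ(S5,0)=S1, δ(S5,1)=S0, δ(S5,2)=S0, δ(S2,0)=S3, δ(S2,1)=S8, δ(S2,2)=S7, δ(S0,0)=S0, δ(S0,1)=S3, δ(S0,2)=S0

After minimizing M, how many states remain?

4

All states are reachable from the start state.
Start with accepting vs non-accepting: {S0,S1,S2,S3,S4,S6,S8} | {S5,S7}.
On input 2, block {S0,S1,S2,S3,S4,S6,S8} splits into {S1,S2,S3,S4,S6} and {S0,S8}.
Refine {S1,S2,S3,S4,S6} on symbol 0: members go to different blocks, giving {S1,S4,S6} and {S2,S3}.
Stable partition: {S1,S4,S6} | {S5,S7} | {S0,S8} | {S2,S3} — 4 equivalence classes.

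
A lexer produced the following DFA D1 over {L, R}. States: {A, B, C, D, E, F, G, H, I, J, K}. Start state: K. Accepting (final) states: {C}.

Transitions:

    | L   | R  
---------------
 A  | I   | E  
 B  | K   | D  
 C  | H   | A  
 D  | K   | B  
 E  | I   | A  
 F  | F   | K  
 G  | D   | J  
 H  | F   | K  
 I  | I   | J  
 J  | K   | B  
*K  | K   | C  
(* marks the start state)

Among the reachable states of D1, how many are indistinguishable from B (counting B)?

States {G} cannot be reached from the start state, so discard them.
P0 = {C} | {A,B,D,E,F,H,I,J,K}.
Refine {A,B,D,E,F,H,I,J,K} on symbol R: members go to different blocks, giving {A,B,D,E,F,H,I,J} and {K}.
On input L, block {A,B,D,E,F,H,I,J} splits into {A,E,F,H,I} and {B,D,J}.
Refine {A,E,F,H,I} on symbol R: members go to different blocks, giving {A,E} and {F,H} and {I}.
No further refinement is possible. Final partition (6 blocks): {C} | {A,E} | {K} | {B,D,J} | {F,H} | {I}.
State B belongs to the block {B,D,J}, which has 3 states.

3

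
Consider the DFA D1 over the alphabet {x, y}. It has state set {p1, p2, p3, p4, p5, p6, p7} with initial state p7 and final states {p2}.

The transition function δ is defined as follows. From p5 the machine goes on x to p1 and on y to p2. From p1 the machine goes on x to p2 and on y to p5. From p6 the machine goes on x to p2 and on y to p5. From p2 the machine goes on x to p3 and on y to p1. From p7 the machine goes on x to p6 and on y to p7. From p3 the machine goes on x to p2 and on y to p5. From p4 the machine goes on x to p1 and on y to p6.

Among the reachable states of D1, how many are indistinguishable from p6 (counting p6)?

Reachable states from the start: {p1,p2,p3,p5,p6,p7}. Unreachable: {p4} — drop them.
Initial partition by acceptance: {p2} | {p1,p3,p5,p6,p7}.
Split {p1,p3,p5,p6,p7} by δ(·,x) → {p1,p3,p6} and {p5,p7}.
On input y, block {p5,p7} splits into {p5} and {p7}.
Stable partition: {p2} | {p1,p3,p6} | {p5} | {p7} — 4 equivalence classes.
The equivalence class containing p6 is {p1,p3,p6}, of size 3.

3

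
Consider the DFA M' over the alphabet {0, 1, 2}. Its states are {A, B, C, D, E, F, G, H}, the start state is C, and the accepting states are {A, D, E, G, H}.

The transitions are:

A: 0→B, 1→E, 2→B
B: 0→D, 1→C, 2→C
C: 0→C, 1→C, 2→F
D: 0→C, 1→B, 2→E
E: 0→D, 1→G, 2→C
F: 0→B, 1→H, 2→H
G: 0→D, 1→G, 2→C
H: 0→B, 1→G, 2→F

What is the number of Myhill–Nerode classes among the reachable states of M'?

Reachable states from the start: {B,C,D,E,F,G,H}. Unreachable: {A} — drop them.
Start with accepting vs non-accepting: {D,E,G,H} | {B,C,F}.
On input 0, block {D,E,G,H} splits into {D,H} and {E,G}.
On input 1, block {D,H} splits into {D} and {H}.
Refine {B,C,F} on symbol 0: members go to different blocks, giving {C,F} and {B}.
Split {C,F} by δ(·,0) → {C} and {F}.
No further refinement is possible. Final partition (6 blocks): {D} | {C} | {E,G} | {H} | {B} | {F}.

6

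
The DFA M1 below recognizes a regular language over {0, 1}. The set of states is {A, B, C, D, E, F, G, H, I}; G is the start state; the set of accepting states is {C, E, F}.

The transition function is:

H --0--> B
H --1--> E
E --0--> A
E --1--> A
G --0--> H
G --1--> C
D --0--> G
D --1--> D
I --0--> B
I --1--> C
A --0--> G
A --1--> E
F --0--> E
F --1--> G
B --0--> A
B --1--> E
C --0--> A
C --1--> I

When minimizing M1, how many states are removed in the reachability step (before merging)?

Starting at G and following transitions, the reachable set is {A, B, C, E, G, H, I}. That leaves D, F unreachable — 2 in total.

2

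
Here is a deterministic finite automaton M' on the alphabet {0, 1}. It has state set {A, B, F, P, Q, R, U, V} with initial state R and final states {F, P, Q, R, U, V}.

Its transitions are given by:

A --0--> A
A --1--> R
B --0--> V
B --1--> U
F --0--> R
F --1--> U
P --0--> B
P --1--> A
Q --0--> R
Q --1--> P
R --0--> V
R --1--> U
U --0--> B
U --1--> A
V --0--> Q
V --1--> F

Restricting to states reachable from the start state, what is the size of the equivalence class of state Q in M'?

2

Every state is reachable, so we keep all 8.
Start with accepting vs non-accepting: {F,P,Q,R,U,V} | {A,B}.
Split {F,P,Q,R,U,V} by δ(·,0) → {F,Q,R,V} and {P,U}.
Split {F,Q,R,V} by δ(·,1) → {F,Q,R} and {V}.
Split {F,Q,R} by δ(·,0) → {F,Q} and {R}.
Split {A,B} by δ(·,0) → {A} and {B}.
The partition is now stable with 6 blocks: {F,Q} | {A} | {P,U} | {V} | {R} | {B}.
State Q belongs to the block {F,Q}, which has 2 states.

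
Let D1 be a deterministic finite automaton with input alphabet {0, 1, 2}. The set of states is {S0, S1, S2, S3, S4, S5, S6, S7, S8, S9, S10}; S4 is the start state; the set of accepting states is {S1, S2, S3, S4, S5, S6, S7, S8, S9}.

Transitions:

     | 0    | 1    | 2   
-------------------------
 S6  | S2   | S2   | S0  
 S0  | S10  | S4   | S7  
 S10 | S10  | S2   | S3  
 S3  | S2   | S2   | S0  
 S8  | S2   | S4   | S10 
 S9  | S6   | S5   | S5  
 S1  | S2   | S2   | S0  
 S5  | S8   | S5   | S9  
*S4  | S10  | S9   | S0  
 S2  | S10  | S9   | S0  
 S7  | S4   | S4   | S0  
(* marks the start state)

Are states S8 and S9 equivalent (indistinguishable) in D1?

No

First remove the unreachable states {S1}; 10 states remain.
Start with accepting vs non-accepting: {S2,S3,S4,S5,S6,S7,S8,S9} | {S0,S10}.
On input 0, block {S2,S3,S4,S5,S6,S7,S8,S9} splits into {S3,S5,S6,S7,S8,S9} and {S2,S4}.
Split {S3,S5,S6,S7,S8,S9} by δ(·,0) → {S3,S6,S7,S8} and {S5,S9}.
The partition is now stable with 4 blocks: {S3,S6,S7,S8} | {S0,S10} | {S2,S4} | {S5,S9}.
S8 and S9 end up in different blocks, so they are distinguishable. For instance, the string '2' is accepted from only S9.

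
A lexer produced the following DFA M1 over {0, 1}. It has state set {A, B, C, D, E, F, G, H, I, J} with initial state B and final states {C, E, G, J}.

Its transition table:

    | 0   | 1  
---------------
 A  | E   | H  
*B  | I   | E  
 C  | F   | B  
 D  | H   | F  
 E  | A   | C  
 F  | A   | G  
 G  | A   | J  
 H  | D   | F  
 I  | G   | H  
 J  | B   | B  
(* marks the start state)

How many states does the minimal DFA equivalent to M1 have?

All states are reachable from the start state.
Start with accepting vs non-accepting: {C,E,G,J} | {A,B,D,F,H,I}.
On input 1, block {C,E,G,J} splits into {C,J} and {E,G}.
Split {A,B,D,F,H,I} by δ(·,0) → {B,D,F,H} and {A,I}.
Refine {B,D,F,H} on symbol 0: members go to different blocks, giving {B,F} and {D,H}.
Stable partition: {C,J} | {B,F} | {E,G} | {A,I} | {D,H} — 5 equivalence classes.

5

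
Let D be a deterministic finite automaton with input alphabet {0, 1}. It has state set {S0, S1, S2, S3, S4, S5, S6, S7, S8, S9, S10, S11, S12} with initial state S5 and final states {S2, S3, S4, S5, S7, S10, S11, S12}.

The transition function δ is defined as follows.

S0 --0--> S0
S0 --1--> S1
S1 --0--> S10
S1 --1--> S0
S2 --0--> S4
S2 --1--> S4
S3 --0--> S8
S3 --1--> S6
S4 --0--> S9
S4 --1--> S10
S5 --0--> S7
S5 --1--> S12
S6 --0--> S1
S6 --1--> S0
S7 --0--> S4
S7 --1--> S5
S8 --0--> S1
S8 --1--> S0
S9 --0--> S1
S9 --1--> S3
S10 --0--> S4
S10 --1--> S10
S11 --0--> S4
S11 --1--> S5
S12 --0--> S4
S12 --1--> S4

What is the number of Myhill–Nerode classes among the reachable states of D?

10

First remove the unreachable states {S2,S11}; 11 states remain.
Start with accepting vs non-accepting: {S3,S4,S5,S7,S10,S12} | {S0,S1,S6,S8,S9}.
Split {S3,S4,S5,S7,S10,S12} by δ(·,0) → {S5,S7,S10,S12} and {S3,S4}.
Split {S5,S7,S10,S12} by δ(·,0) → {S7,S10,S12} and {S5}.
Refine {S7,S10,S12} on symbol 1: members go to different blocks, giving {S7} and {S10} and {S12}.
On input 0, block {S0,S1,S6,S8,S9} splits into {S0,S6,S8,S9} and {S1}.
On input 0, block {S0,S6,S8,S9} splits into {S6,S8,S9} and {S0}.
Refine {S6,S8,S9} on symbol 1: members go to different blocks, giving {S6,S8} and {S9}.
Refine {S3,S4} on symbol 0: members go to different blocks, giving {S3} and {S4}.
Stable partition: {S7} | {S6,S8} | {S3} | {S5} | {S10} | {S12} | {S1} | {S0} | {S9} | {S4} — 10 equivalence classes.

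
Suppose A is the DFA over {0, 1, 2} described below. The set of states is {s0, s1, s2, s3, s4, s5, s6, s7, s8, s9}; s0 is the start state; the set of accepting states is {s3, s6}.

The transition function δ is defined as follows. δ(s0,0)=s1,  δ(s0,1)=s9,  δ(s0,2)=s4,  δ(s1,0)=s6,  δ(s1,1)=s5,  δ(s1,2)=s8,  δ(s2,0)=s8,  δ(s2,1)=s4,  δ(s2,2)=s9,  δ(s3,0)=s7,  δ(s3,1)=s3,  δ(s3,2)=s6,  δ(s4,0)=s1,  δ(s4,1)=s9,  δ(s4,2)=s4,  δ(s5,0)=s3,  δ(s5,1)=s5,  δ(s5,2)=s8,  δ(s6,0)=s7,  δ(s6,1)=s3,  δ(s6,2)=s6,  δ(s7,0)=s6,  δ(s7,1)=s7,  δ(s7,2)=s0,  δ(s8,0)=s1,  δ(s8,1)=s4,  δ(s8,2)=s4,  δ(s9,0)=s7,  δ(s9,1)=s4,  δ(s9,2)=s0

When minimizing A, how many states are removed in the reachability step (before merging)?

No path from s0 leads to s2; the other 9 states are all reachable.

1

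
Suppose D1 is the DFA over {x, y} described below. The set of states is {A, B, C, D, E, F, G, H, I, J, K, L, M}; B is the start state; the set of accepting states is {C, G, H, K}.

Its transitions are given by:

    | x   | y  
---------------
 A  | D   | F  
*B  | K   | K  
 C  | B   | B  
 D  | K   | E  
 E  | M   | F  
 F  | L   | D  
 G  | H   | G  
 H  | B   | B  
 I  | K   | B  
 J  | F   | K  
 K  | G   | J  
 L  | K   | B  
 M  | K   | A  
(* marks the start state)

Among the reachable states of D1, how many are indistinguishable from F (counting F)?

First remove the unreachable states {C,I}; 11 states remain.
Initial partition by acceptance: {G,H,K} | {A,B,D,E,F,J,L,M}.
Split {G,H,K} by δ(·,x) → {G,K} and {H}.
Refine {G,K} on symbol x: members go to different blocks, giving {G} and {K}.
Refine {A,B,D,E,F,J,L,M} on symbol x: members go to different blocks, giving {A,E,F,J} and {B,D,L,M}.
On input x, block {A,E,F,J} splits into {A,E,F} and {J}.
On input y, block {A,E,F} splits into {A,E} and {F}.
Split {B,D,L,M} by δ(·,y) → {D,M} and {B} and {L}.
The partition is now stable with 9 blocks: {G} | {A,E} | {H} | {K} | {D,M} | {J} | {F} | {B} | {L}.
The equivalence class containing F is {F}, of size 1.

1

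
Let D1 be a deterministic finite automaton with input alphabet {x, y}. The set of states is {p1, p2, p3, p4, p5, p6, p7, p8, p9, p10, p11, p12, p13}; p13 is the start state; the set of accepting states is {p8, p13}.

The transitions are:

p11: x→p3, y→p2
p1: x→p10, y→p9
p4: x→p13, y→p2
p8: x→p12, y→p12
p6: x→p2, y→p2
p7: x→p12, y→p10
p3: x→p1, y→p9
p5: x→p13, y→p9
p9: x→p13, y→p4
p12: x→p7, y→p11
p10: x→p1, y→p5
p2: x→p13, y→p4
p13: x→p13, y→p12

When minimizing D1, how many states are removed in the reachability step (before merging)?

2

Starting at p13 and following transitions, the reachable set is {p1, p2, p3, p4, p5, p7, p9, p10, p11, p12, p13}. That leaves p6, p8 unreachable — 2 in total.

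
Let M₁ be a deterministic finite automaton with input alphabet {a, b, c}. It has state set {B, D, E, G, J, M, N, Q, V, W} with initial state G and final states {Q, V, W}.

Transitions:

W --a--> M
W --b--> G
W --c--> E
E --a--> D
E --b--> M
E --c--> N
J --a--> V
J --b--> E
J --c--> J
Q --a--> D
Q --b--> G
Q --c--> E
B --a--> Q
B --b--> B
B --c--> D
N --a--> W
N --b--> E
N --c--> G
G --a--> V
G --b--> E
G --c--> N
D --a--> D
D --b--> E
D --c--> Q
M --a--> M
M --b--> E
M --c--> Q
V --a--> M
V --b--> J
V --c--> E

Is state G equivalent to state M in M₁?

No

Reachable states from the start: {D,E,G,J,M,N,Q,V,W}. Unreachable: {B} — drop them.
Initial partition by acceptance: {Q,V,W} | {D,E,G,J,M,N}.
Refine {D,E,G,J,M,N} on symbol a: members go to different blocks, giving {G,J,N} and {D,E,M}.
Split {D,E,M} by δ(·,c) → {D,M} and {E}.
The partition is now stable with 4 blocks: {Q,V,W} | {G,J,N} | {D,M} | {E}.
G and M end up in different blocks, so they are distinguishable. For instance, the string 'a' is accepted from only G.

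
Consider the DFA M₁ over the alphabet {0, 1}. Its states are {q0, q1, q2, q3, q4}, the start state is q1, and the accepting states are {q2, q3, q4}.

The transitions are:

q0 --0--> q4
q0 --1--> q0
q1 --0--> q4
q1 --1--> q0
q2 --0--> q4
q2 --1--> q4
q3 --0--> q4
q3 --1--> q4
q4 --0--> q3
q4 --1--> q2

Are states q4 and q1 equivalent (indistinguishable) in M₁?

No

Initial partition by acceptance: {q2,q3,q4} | {q0,q1}.
The partition is now stable with 2 blocks: {q2,q3,q4} | {q0,q1}.
q4 and q1 end up in different blocks, so they are distinguishable. For instance, the string 'ε' is accepted from only q4.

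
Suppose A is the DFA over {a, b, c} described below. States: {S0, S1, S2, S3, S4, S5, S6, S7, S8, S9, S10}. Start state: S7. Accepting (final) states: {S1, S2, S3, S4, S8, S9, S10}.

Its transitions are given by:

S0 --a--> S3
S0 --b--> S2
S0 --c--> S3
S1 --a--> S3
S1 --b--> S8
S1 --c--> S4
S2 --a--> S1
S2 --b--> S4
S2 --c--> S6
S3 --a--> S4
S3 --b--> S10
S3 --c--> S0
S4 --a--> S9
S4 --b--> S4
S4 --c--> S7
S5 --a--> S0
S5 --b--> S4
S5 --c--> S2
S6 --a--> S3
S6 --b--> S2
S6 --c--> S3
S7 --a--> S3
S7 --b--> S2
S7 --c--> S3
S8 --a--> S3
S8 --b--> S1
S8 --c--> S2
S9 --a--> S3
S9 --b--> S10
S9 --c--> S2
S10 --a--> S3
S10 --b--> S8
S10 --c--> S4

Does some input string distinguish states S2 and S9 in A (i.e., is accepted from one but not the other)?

States {S5} cannot be reached from the start state, so discard them.
Start with accepting vs non-accepting: {S1,S2,S3,S4,S8,S9,S10} | {S0,S6,S7}.
Refine {S1,S2,S3,S4,S8,S9,S10} on symbol c: members go to different blocks, giving {S1,S8,S9,S10} and {S2,S3,S4}.
On input a, block {S2,S3,S4} splits into {S2,S4} and {S3}.
No further refinement is possible. Final partition (4 blocks): {S1,S8,S9,S10} | {S0,S6,S7} | {S2,S4} | {S3}.
S2 and S9 end up in different blocks, so they are distinguishable. For instance, the string 'c' is accepted from only S9.

Yes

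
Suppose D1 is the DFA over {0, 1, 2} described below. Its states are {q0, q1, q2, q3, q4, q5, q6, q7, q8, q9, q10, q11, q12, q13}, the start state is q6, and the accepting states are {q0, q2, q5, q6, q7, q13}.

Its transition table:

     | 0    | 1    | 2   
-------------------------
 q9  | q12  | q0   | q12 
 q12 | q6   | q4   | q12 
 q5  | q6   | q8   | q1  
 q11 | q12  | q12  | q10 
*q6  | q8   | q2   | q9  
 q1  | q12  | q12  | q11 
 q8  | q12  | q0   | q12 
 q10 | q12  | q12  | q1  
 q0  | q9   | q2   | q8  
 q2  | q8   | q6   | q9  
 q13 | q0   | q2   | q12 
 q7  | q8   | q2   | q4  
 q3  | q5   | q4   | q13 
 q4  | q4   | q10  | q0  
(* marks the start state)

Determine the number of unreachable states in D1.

No path from q6 leads to q3, q5, q7, q13; the other 10 states are all reachable.

4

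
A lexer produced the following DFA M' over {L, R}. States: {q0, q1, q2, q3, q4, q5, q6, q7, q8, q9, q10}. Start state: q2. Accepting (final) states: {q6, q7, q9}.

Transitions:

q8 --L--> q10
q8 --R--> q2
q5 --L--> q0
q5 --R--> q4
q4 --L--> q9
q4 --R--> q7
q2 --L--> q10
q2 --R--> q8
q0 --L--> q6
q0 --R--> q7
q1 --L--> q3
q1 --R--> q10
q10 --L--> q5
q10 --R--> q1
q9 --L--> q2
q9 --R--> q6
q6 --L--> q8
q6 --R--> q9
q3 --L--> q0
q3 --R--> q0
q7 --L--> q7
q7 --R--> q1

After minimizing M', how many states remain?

Every state is reachable, so we keep all 11.
Start with accepting vs non-accepting: {q6,q7,q9} | {q0,q1,q2,q3,q4,q5,q8,q10}.
Split {q6,q7,q9} by δ(·,L) → {q6,q9} and {q7}.
Split {q0,q1,q2,q3,q4,q5,q8,q10} by δ(·,L) → {q1,q2,q3,q5,q8,q10} and {q0,q4}.
Refine {q1,q2,q3,q5,q8,q10} on symbol L: members go to different blocks, giving {q1,q2,q8,q10} and {q3,q5}.
On input L, block {q1,q2,q8,q10} splits into {q1,q10} and {q2,q8}.
The partition is now stable with 6 blocks: {q6,q9} | {q1,q10} | {q7} | {q0,q4} | {q3,q5} | {q2,q8}.

6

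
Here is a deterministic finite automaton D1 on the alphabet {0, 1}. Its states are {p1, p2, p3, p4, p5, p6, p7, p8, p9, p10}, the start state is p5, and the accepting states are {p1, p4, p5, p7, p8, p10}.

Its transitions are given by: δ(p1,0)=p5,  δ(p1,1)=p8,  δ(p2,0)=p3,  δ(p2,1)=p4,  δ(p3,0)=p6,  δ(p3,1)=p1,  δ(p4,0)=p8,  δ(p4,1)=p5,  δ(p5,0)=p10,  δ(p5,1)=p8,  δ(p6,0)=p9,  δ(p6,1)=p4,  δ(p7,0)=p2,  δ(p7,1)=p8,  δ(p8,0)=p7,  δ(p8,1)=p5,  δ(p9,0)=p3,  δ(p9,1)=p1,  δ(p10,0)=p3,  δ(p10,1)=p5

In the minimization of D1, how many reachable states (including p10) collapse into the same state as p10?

P0 = {p1,p4,p5,p7,p8,p10} | {p2,p3,p6,p9}.
Refine {p1,p4,p5,p7,p8,p10} on symbol 0: members go to different blocks, giving {p1,p4,p5,p8} and {p7,p10}.
Split {p1,p4,p5,p8} by δ(·,0) → {p1,p4} and {p5,p8}.
The partition is now stable with 4 blocks: {p1,p4} | {p2,p3,p6,p9} | {p7,p10} | {p5,p8}.
The equivalence class containing p10 is {p7,p10}, of size 2.

2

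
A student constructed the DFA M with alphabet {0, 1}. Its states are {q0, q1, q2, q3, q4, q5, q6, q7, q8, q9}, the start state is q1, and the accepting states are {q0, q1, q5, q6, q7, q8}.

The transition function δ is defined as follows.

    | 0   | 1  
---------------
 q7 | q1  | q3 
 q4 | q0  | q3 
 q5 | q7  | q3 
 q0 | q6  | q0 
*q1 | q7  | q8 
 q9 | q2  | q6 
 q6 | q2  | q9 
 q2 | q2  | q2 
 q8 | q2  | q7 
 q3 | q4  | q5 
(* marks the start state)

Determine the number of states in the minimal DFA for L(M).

P0 = {q0,q1,q5,q6,q7,q8} | {q2,q3,q4,q9}.
Refine {q0,q1,q5,q6,q7,q8} on symbol 0: members go to different blocks, giving {q0,q1,q5,q7} and {q6,q8}.
Refine {q0,q1,q5,q7} on symbol 0: members go to different blocks, giving {q1,q5,q7} and {q0}.
Split {q1,q5,q7} by δ(·,1) → {q5,q7} and {q1}.
On input 0, block {q5,q7} splits into {q5} and {q7}.
On input 0, block {q2,q3,q4,q9} splits into {q2,q3,q9} and {q4}.
Split {q2,q3,q9} by δ(·,0) → {q2,q9} and {q3}.
Refine {q2,q9} on symbol 1: members go to different blocks, giving {q2} and {q9}.
Split {q6,q8} by δ(·,1) → {q6} and {q8}.
The partition is now stable with 10 blocks: {q5} | {q2} | {q6} | {q0} | {q1} | {q7} | {q4} | {q3} | {q9} | {q8}.

10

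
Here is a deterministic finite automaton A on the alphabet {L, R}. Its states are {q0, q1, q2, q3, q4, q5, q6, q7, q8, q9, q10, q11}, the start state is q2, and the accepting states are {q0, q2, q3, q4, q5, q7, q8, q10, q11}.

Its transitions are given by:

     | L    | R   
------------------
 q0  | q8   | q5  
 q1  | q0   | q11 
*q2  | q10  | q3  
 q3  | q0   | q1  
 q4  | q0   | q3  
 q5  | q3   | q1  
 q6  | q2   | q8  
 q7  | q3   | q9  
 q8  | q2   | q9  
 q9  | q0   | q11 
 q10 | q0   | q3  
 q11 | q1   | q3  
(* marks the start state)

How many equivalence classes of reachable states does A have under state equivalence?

8

First remove the unreachable states {q4,q6,q7}; 9 states remain.
P0 = {q0,q2,q3,q5,q8,q10,q11} | {q1,q9}.
Split {q0,q2,q3,q5,q8,q10,q11} by δ(·,L) → {q0,q2,q3,q5,q8,q10} and {q11}.
Split {q0,q2,q3,q5,q8,q10} by δ(·,R) → {q0,q2,q10} and {q3,q5,q8}.
Refine {q0,q2,q10} on symbol L: members go to different blocks, giving {q2,q10} and {q0}.
Refine {q2,q10} on symbol L: members go to different blocks, giving {q2} and {q10}.
Split {q3,q5,q8} by δ(·,L) → {q3} and {q5} and {q8}.
The partition is now stable with 8 blocks: {q2} | {q1,q9} | {q11} | {q3} | {q0} | {q10} | {q5} | {q8}.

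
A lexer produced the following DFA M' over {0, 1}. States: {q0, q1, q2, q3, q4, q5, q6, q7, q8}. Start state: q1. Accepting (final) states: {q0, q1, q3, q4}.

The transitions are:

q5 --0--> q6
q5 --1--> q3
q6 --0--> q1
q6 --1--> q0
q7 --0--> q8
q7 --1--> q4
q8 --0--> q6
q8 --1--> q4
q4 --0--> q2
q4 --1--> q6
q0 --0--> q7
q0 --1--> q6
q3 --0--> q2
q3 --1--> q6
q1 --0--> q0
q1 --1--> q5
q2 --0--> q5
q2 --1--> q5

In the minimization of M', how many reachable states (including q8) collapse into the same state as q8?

2

All states are reachable from the start state.
Start with accepting vs non-accepting: {q0,q1,q3,q4} | {q2,q5,q6,q7,q8}.
Refine {q0,q1,q3,q4} on symbol 0: members go to different blocks, giving {q0,q3,q4} and {q1}.
Split {q2,q5,q6,q7,q8} by δ(·,0) → {q2,q5,q7,q8} and {q6}.
On input 0, block {q2,q5,q7,q8} splits into {q2,q7} and {q5,q8}.
On input 1, block {q2,q7} splits into {q2} and {q7}.
Split {q0,q3,q4} by δ(·,0) → {q3,q4} and {q0}.
No further refinement is possible. Final partition (7 blocks): {q3,q4} | {q2} | {q1} | {q6} | {q5,q8} | {q7} | {q0}.
State q8 belongs to the block {q5,q8}, which has 2 states.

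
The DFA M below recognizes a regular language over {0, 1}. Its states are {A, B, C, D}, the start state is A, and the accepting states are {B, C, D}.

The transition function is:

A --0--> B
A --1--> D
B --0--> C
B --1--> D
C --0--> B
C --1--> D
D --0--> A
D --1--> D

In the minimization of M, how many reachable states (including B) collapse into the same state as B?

P0 = {B,C,D} | {A}.
On input 0, block {B,C,D} splits into {B,C} and {D}.
The partition is now stable with 3 blocks: {B,C} | {A} | {D}.
The equivalence class containing B is {B,C}, of size 2.

2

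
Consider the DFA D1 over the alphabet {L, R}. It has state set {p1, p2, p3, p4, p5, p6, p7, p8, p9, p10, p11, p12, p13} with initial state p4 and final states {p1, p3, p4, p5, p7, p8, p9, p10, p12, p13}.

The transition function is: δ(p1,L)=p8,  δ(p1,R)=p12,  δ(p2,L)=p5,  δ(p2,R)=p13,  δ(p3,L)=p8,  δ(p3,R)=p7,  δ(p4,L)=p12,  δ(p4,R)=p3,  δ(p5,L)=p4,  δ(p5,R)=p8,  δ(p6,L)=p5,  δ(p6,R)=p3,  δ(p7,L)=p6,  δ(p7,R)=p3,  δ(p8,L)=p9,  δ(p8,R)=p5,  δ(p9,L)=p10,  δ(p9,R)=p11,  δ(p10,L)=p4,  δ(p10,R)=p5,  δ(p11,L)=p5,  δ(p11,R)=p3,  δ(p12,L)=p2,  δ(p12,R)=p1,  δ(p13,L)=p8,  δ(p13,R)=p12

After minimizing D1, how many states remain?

Every state is reachable, so we keep all 13.
P0 = {p1,p3,p4,p5,p7,p8,p9,p10,p12,p13} | {p2,p6,p11}.
Split {p1,p3,p4,p5,p7,p8,p9,p10,p12,p13} by δ(·,L) → {p1,p3,p4,p5,p8,p9,p10,p13} and {p7,p12}.
On input L, block {p1,p3,p4,p5,p8,p9,p10,p13} splits into {p1,p3,p5,p8,p9,p10,p13} and {p4}.
On input L, block {p1,p3,p5,p8,p9,p10,p13} splits into {p1,p3,p8,p9,p13} and {p5,p10}.
On input L, block {p1,p3,p8,p9,p13} splits into {p1,p3,p8,p13} and {p9}.
Refine {p1,p3,p8,p13} on symbol L: members go to different blocks, giving {p1,p3,p13} and {p8}.
Split {p5,p10} by δ(·,R) → {p5} and {p10}.
Stable partition: {p1,p3,p13} | {p2,p6,p11} | {p7,p12} | {p4} | {p5} | {p9} | {p8} | {p10} — 8 equivalence classes.

8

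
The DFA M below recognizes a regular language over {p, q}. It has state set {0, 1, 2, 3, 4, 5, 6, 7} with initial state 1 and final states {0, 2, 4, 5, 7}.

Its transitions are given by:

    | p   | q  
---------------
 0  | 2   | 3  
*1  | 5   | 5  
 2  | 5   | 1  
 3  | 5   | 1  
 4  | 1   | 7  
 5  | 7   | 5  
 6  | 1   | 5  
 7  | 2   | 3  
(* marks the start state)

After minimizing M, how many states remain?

5

Reachable states from the start: {1,2,3,5,7}. Unreachable: {0,4,6} — drop them.
Initial partition by acceptance: {2,5,7} | {1,3}.
Refine {2,5,7} on symbol q: members go to different blocks, giving {2,7} and {5}.
Refine {2,7} on symbol p: members go to different blocks, giving {2} and {7}.
Split {1,3} by δ(·,q) → {1} and {3}.
The partition is now stable with 5 blocks: {2} | {1} | {5} | {7} | {3}.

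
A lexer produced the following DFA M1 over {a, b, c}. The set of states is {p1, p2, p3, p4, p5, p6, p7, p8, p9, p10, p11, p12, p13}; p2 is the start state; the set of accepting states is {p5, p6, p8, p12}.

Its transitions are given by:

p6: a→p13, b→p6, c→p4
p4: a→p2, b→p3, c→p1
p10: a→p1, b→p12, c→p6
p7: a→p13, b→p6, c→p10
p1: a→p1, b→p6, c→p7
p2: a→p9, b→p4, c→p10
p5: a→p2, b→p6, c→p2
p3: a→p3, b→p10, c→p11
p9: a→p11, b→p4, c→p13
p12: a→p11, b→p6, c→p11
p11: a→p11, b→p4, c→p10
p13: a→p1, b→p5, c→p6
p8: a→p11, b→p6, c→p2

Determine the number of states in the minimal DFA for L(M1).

8

States {p8} cannot be reached from the start state, so discard them.
P0 = {p5,p6,p12} | {p1,p2,p3,p4,p7,p9,p10,p11,p13}.
Split {p1,p2,p3,p4,p7,p9,p10,p11,p13} by δ(·,b) → {p2,p3,p4,p9,p11} and {p1,p7,p10,p13}.
On input a, block {p5,p6,p12} splits into {p5,p12} and {p6}.
Refine {p2,p3,p4,p9,p11} on symbol b: members go to different blocks, giving {p2,p4,p9,p11} and {p3}.
Refine {p2,p4,p9,p11} on symbol b: members go to different blocks, giving {p2,p9,p11} and {p4}.
On input b, block {p1,p7,p10,p13} splits into {p1,p7} and {p10,p13}.
On input a, block {p1,p7} splits into {p1} and {p7}.
Stable partition: {p5,p12} | {p2,p9,p11} | {p1} | {p6} | {p3} | {p4} | {p10,p13} | {p7} — 8 equivalence classes.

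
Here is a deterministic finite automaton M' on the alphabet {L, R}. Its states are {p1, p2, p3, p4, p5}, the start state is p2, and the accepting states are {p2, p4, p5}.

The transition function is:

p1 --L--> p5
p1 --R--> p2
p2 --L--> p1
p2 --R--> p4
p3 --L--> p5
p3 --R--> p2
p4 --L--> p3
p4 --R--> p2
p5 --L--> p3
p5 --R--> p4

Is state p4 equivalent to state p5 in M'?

Every state is reachable, so we keep all 5.
Initial partition by acceptance: {p2,p4,p5} | {p1,p3}.
The partition is now stable with 2 blocks: {p2,p4,p5} | {p1,p3}.
p4 and p5 lie in the same block of the stable partition, so they are equivalent — no string distinguishes them.

Yes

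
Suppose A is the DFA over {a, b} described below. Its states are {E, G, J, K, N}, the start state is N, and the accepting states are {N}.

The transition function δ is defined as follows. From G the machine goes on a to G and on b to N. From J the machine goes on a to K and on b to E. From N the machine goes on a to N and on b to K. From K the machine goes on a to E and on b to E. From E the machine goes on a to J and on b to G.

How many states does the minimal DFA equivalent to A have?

All states are reachable from the start state.
Start with accepting vs non-accepting: {N} | {E,G,J,K}.
Split {E,G,J,K} by δ(·,b) → {E,J,K} and {G}.
Refine {E,J,K} on symbol b: members go to different blocks, giving {J,K} and {E}.
On input a, block {J,K} splits into {K} and {J}.
The partition is now stable with 5 blocks: {N} | {K} | {G} | {E} | {J}.

5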